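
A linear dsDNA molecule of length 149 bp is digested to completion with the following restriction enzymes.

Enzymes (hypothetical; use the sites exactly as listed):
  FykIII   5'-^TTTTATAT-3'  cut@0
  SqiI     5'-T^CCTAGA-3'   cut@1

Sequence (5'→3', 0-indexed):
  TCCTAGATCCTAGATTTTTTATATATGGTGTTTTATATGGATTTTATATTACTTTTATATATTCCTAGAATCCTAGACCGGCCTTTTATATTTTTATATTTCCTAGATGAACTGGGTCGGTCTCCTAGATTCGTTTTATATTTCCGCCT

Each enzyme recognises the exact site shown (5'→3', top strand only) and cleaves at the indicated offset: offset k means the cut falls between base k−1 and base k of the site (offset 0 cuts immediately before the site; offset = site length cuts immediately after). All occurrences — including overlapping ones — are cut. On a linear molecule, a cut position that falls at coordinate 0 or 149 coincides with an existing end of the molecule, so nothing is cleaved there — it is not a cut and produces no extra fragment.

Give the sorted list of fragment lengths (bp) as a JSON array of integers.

[1,7,8,8,8,10,10,11,11,11,12,14,16,22]

Per-enzyme occurrences:
  FykIII (TTTTATAT, off=0): starts [16, 30, 41, 52, 83, 91, 133] → cuts [16, 30, 41, 52, 83, 91, 133]
  SqiI (TCCTAGA, off=1): starts [0, 7, 62, 70, 100, 122] → cuts [1, 8, 63, 71, 101, 123]

All cut coordinates (distinct, sorted): [1, 8, 16, 30, 41, 52, 63, 71, 83, 91, 101, 123, 133]

Fragments:
  [0,1): 1 bp
  [1,8): 7 bp
  [8,16): 8 bp
  [16,30): 14 bp
  [30,41): 11 bp
  [41,52): 11 bp
  [52,63): 11 bp
  [63,71): 8 bp
  [71,83): 12 bp
  [83,91): 8 bp
  [91,101): 10 bp
  [101,123): 22 bp
  [123,133): 10 bp
  [133,149): 16 bp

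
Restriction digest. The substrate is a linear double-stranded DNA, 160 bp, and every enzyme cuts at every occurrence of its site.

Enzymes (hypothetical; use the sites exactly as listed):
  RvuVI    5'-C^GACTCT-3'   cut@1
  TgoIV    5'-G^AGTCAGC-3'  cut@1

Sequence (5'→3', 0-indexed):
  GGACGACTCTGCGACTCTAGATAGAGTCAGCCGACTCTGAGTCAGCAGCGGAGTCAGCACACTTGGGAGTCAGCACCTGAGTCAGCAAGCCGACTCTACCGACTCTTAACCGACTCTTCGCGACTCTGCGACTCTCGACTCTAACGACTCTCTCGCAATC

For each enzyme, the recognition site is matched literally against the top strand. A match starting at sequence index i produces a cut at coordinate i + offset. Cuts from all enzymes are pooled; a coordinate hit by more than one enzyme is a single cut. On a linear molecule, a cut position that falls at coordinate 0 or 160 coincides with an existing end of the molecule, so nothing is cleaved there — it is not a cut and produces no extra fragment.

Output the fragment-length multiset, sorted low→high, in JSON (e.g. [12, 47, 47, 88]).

[4,7,7,8,8,8,9,9,10,11,12,12,12,12,15,16]

Scan for sites:
  RvuVI CGACTCT/1: at [3, 11, 31, 90, 99, 110, 120, 128, 135, 144] ⇒ [4, 12, 32, 91, 100, 111, 121, 129, 136, 145]
  TgoIV GAGTCAGC/1: at [23, 38, 50, 66, 78] ⇒ [24, 39, 51, 67, 79]

Pooled cuts: [4, 12, 24, 32, 39, 51, 67, 79, 91, 100, 111, 121, 129, 136, 145]

Fragment lengths:
  [0,4): 4 bp
  [4,12): 8 bp
  [12,24): 12 bp
  [24,32): 8 bp
  [32,39): 7 bp
  [39,51): 12 bp
  [51,67): 16 bp
  [67,79): 12 bp
  [79,91): 12 bp
  [91,100): 9 bp
  [100,111): 11 bp
  [111,121): 10 bp
  [121,129): 8 bp
  [129,136): 7 bp
  [136,145): 9 bp
  [145,160): 15 bp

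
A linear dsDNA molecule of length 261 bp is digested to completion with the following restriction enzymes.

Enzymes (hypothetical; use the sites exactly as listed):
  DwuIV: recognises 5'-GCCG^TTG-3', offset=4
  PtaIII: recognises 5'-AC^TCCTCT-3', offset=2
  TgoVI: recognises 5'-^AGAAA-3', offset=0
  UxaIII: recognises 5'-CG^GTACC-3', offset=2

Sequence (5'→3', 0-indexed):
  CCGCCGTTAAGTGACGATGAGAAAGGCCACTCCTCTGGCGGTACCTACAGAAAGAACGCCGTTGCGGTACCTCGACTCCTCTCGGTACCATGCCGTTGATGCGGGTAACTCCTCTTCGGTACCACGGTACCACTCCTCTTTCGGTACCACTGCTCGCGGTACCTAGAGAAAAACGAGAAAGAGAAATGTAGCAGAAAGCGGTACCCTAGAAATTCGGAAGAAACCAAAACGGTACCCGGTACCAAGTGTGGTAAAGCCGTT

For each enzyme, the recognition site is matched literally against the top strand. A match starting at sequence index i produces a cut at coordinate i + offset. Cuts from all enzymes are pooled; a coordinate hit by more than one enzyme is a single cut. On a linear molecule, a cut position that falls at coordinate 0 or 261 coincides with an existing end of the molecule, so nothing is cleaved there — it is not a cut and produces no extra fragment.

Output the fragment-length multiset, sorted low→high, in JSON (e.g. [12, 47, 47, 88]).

[5,6,7,7,7,8,8,8,8,8,9,9,10,10,10,11,11,11,11,13,13,14,15,19,23]

Scan for sites:
  DwuIV GCCGTTG/4: at [57, 91] ⇒ [61, 95]
  PtaIII ACTCCTCT/2: at [28, 74, 107, 131] ⇒ [30, 76, 109, 133]
  TgoVI AGAAA/0: at [19, 48, 166, 175, 181, 192, 207, 218] ⇒ [19, 48, 166, 175, 181, 192, 207, 218]
  UxaIII CGGTACC/2: at [38, 64, 82, 116, 124, 141, 156, 198, 229, 236] ⇒ [40, 66, 84, 118, 126, 143, 158, 200, 231, 238]

All cut coordinates (distinct, sorted): [19, 30, 40, 48, 61, 66, 76, 84, 95, 109, 118, 126, 133, 143, 158, 166, 175, 181, 192, 200, 207, 218, 231, 238]

Fragment lengths:
  [0,19): 19 bp
  [19,30): 11 bp
  [30,40): 10 bp
  [40,48): 8 bp
  [48,61): 13 bp
  [61,66): 5 bp
  [66,76): 10 bp
  [76,84): 8 bp
  [84,95): 11 bp
  [95,109): 14 bp
  [109,118): 9 bp
  [118,126): 8 bp
  [126,133): 7 bp
  [133,143): 10 bp
  [143,158): 15 bp
  [158,166): 8 bp
  [166,175): 9 bp
  [175,181): 6 bp
  [181,192): 11 bp
  [192,200): 8 bp
  [200,207): 7 bp
  [207,218): 11 bp
  [218,231): 13 bp
  [231,238): 7 bp
  [238,261): 23 bp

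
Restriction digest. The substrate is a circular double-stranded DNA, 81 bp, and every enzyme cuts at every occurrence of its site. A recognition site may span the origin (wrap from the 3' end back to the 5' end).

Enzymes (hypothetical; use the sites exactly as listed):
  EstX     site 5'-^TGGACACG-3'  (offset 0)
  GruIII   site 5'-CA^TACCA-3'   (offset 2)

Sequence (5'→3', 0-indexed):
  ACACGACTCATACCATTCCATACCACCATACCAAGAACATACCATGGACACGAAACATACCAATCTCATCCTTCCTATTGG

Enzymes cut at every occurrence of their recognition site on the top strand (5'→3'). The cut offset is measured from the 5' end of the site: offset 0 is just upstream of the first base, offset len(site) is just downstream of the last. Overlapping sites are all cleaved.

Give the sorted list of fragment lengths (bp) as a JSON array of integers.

[5,8,10,11,13,13,21]

Site scan:
  EstX (TGGACACG, off=0): starts [44, 78] → cuts [44, 78]
  GruIII (CATACCA, off=2): starts [8, 18, 26, 37, 55] → cuts [10, 20, 28, 39, 57]

Pooled cuts: [10, 20, 28, 39, 44, 57, 78]

Fragment lengths:
  10→20: 10 bp
  20→28: 8 bp
  28→39: 11 bp
  39→44: 5 bp
  44→57: 13 bp
  57→78: 21 bp
  78→10 (wrap): 81-78+10 = 13 bp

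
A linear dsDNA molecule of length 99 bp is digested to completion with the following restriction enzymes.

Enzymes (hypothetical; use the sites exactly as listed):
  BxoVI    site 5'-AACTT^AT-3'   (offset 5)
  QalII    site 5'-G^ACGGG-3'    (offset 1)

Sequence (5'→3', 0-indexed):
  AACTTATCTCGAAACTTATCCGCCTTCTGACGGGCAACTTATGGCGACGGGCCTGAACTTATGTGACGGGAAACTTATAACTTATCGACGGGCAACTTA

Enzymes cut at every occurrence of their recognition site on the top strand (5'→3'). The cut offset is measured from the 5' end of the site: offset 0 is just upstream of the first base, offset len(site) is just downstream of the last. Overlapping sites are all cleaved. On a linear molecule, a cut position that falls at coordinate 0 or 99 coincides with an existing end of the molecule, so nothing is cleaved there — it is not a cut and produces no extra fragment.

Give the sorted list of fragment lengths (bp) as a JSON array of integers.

Site scan:
  BxoVI AACTTAT/5: at [0, 12, 35, 55, 71, 78] ⇒ [5, 17, 40, 60, 76, 83]
  QalII GACGGG/1: at [28, 45, 64, 86] ⇒ [29, 46, 65, 87]

Pooled cuts: [5, 17, 29, 40, 46, 60, 65, 76, 83, 87]

Fragment lengths:
  [0,5): 5 bp
  [5,17): 12 bp
  [17,29): 12 bp
  [29,40): 11 bp
  [40,46): 6 bp
  [46,60): 14 bp
  [60,65): 5 bp
  [65,76): 11 bp
  [76,83): 7 bp
  [83,87): 4 bp
  [87,99): 12 bp

[4,5,5,6,7,11,11,12,12,12,14]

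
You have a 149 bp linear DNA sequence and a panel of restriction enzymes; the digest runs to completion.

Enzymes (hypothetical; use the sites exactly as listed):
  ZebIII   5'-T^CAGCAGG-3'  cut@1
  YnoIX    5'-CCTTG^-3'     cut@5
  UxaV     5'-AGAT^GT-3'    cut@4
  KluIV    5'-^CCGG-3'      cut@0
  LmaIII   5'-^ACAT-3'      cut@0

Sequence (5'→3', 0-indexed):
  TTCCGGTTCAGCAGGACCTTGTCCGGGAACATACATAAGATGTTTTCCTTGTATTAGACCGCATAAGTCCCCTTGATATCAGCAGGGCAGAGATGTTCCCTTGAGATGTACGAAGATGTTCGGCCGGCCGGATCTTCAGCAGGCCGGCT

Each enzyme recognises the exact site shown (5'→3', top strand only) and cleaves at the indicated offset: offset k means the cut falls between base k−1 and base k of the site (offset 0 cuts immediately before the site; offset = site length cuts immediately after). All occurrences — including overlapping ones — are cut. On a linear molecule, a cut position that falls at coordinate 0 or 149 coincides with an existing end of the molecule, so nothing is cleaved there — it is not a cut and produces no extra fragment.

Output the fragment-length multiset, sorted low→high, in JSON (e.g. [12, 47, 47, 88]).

Per-enzyme occurrences:
  ZebIII (TCAGCAGG, off=1): starts [7, 78, 135] → cuts [8, 79, 136]
  YnoIX (CCTTG, off=5): starts [16, 46, 70, 98] → cuts [21, 51, 75, 103]
  UxaV (AGATGT, off=4): starts [37, 90, 103, 113] → cuts [41, 94, 107, 117]
  KluIV (CCGG, off=0): starts [2, 22, 123, 127, 143] → cuts [2, 22, 123, 127, 143]
  LmaIII (ACAT, off=0): starts [28, 32] → cuts [28, 32]

Pooled cuts: [2, 8, 21, 22, 28, 32, 41, 51, 75, 79, 94, 103, 107, 117, 123, 127, 136, 143]

Fragment lengths:
  [0,2): 2 bp
  [2,8): 6 bp
  [8,21): 13 bp
  [21,22): 1 bp
  [22,28): 6 bp
  [28,32): 4 bp
  [32,41): 9 bp
  [41,51): 10 bp
  [51,75): 24 bp
  [75,79): 4 bp
  [79,94): 15 bp
  [94,103): 9 bp
  [103,107): 4 bp
  [107,117): 10 bp
  [117,123): 6 bp
  [123,127): 4 bp
  [127,136): 9 bp
  [136,143): 7 bp
  [143,149): 6 bp

[1,2,4,4,4,4,6,6,6,6,7,9,9,9,10,10,13,15,24]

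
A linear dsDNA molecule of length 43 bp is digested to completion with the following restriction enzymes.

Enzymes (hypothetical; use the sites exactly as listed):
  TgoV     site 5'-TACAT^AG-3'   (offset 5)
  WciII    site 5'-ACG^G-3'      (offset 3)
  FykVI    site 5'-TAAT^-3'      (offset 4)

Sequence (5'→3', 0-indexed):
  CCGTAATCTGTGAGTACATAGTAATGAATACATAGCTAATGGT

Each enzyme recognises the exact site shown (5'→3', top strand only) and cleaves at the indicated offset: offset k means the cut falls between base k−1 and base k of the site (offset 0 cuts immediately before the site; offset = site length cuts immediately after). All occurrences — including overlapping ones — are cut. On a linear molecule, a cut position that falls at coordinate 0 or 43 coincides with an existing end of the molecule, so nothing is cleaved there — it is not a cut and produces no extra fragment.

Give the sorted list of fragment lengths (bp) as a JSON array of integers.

Site scan:
  TgoV (TACATAG, off=5): starts [14, 28] → cuts [19, 33]
  WciII (ACGG, off=3): no sites
  FykVI (TAAT, off=4): starts [3, 21, 36] → cuts [7, 25, 40]

All cut coordinates (distinct, sorted): [7, 19, 25, 33, 40]

Fragments:
  [0,7): 7 bp
  [7,19): 12 bp
  [19,25): 6 bp
  [25,33): 8 bp
  [33,40): 7 bp
  [40,43): 3 bp

[3,6,7,7,8,12]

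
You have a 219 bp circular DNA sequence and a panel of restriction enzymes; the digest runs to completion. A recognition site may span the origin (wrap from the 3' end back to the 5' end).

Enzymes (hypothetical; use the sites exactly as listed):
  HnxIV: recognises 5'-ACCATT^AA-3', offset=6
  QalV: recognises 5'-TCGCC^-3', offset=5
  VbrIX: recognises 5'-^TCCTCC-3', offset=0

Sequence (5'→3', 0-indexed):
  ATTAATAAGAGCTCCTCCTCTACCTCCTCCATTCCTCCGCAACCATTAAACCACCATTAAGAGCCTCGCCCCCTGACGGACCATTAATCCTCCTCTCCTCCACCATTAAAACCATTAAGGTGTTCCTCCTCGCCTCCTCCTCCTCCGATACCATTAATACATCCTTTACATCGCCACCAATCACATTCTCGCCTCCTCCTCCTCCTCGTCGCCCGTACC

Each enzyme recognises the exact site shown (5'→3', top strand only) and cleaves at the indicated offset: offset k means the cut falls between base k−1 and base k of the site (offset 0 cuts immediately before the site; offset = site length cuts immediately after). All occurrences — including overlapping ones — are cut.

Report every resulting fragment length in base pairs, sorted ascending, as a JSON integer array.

Per-enzyme occurrences:
  HnxIV (ACCATTAA, off=6): starts [41, 52, 79, 101, 110, 149, 216] → cuts [3, 47, 58, 85, 107, 116, 155]
  QalV (TCGCC, off=5): starts [65, 129, 170, 188, 208] → cuts [70, 134, 175, 193, 213]
  VbrIX (TCCTCC, off=0): starts [12, 24, 32, 87, 95, 123, 134, 137, 140, 193, 196, 199] → cuts [12, 24, 32, 87, 95, 123, 134, 137, 140, 193, 196, 199]

All cut coordinates (distinct, sorted): [3, 12, 24, 32, 47, 58, 70, 85, 87, 95, 107, 116, 123, 134, 137, 140, 155, 175, 193, 196, 199, 213]

Fragment lengths:
  3→12: 9 bp
  12→24: 12 bp
  24→32: 8 bp
  32→47: 15 bp
  47→58: 11 bp
  58→70: 12 bp
  70→85: 15 bp
  85→87: 2 bp
  87→95: 8 bp
  95→107: 12 bp
  107→116: 9 bp
  116→123: 7 bp
  123→134: 11 bp
  134→137: 3 bp
  137→140: 3 bp
  140→155: 15 bp
  155→175: 20 bp
  175→193: 18 bp
  193→196: 3 bp
  196→199: 3 bp
  199→213: 14 bp
  213→3 (wrap): 219-213+3 = 9 bp

[2,3,3,3,3,7,8,8,9,9,9,11,11,12,12,12,14,15,15,15,18,20]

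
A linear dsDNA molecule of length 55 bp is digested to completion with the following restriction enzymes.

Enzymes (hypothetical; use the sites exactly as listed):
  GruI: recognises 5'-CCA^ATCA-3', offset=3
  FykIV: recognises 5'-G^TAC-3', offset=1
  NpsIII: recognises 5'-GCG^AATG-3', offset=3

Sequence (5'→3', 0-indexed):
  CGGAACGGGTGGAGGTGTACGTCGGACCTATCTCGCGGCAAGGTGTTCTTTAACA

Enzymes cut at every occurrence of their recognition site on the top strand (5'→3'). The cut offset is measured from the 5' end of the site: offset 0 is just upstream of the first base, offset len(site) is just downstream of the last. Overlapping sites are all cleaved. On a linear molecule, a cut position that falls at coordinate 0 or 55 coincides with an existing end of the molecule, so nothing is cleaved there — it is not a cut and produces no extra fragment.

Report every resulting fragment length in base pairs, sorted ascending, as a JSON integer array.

Scan for sites:
  GruI (CCAATCA, off=3): no sites
  FykIV (GTAC, off=1): starts [16] → cuts [17]
  NpsIII (GCGAATG, off=3): no sites

Pooled cuts: [17]

Fragment lengths:
  [0,17): 17 bp
  [17,55): 38 bp

[17,38]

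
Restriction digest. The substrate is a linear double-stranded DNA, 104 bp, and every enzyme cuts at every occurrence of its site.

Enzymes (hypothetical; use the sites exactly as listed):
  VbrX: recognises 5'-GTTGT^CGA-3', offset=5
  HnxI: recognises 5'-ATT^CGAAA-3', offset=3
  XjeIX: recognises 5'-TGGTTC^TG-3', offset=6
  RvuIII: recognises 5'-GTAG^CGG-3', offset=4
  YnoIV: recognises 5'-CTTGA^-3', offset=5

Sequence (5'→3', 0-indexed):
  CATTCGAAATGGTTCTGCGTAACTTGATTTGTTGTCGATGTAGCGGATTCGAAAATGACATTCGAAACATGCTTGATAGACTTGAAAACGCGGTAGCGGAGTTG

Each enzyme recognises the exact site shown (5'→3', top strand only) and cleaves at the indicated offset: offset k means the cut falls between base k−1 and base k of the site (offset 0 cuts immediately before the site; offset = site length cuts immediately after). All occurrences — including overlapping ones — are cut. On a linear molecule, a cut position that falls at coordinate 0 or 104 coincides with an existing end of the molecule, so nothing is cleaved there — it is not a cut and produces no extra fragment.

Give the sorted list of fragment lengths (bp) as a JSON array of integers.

Per-enzyme occurrences:
  VbrX GTTGTCGA/5: at [30] ⇒ [35]
  HnxI ATTCGAAA/3: at [1, 46, 59] ⇒ [4, 49, 62]
  XjeIX TGGTTCTG/6: at [9] ⇒ [15]
  RvuIII GTAGCGG/4: at [39, 92] ⇒ [43, 96]
  YnoIV CTTGA/5: at [22, 71, 80] ⇒ [27, 76, 85]

Pooled cuts: [4, 15, 27, 35, 43, 49, 62, 76, 85, 96]

Fragments:
  [0,4): 4 bp
  [4,15): 11 bp
  [15,27): 12 bp
  [27,35): 8 bp
  [35,43): 8 bp
  [43,49): 6 bp
  [49,62): 13 bp
  [62,76): 14 bp
  [76,85): 9 bp
  [85,96): 11 bp
  [96,104): 8 bp

[4,6,8,8,8,9,11,11,12,13,14]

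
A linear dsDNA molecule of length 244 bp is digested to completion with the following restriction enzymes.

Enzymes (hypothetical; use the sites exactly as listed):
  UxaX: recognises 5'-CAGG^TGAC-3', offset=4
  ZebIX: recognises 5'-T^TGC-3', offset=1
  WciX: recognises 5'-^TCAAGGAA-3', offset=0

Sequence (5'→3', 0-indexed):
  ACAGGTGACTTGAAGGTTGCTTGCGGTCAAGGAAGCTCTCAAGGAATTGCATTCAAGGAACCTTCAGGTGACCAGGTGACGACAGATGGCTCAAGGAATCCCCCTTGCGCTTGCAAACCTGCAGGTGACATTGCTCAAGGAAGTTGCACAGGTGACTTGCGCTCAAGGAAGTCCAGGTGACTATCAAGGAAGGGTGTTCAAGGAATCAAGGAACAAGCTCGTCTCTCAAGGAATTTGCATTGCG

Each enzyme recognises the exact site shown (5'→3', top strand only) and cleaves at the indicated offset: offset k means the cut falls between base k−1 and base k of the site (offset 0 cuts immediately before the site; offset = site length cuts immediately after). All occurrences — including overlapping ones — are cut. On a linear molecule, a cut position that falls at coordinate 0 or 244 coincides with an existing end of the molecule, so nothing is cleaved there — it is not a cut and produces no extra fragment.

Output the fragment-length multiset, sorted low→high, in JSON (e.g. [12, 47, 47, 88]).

[3,4,4,5,5,5,5,5,5,6,6,6,8,8,8,9,10,10,12,12,14,14,14,15,15,16,20]

Site scan:
  UxaX CAGGTGAC/4: at [1, 64, 72, 121, 148, 173] ⇒ [5, 68, 76, 125, 152, 177]
  ZebIX TTGC/1: at [16, 20, 46, 104, 110, 130, 143, 156, 234, 239] ⇒ [17, 21, 47, 105, 111, 131, 144, 157, 235, 240]
  WciX TCAAGGAA/0: at [26, 38, 52, 90, 134, 162, 183, 197, 205, 225] ⇒ [26, 38, 52, 90, 134, 162, 183, 197, 205, 225]

Pooled cuts: [5, 17, 21, 26, 38, 47, 52, 68, 76, 90, 105, 111, 125, 131, 134, 144, 152, 157, 162, 177, 183, 197, 205, 225, 235, 240]

Fragments:
  [0,5): 5 bp
  [5,17): 12 bp
  [17,21): 4 bp
  [21,26): 5 bp
  [26,38): 12 bp
  [38,47): 9 bp
  [47,52): 5 bp
  [52,68): 16 bp
  [68,76): 8 bp
  [76,90): 14 bp
  [90,105): 15 bp
  [105,111): 6 bp
  [111,125): 14 bp
  [125,131): 6 bp
  [131,134): 3 bp
  [134,144): 10 bp
  [144,152): 8 bp
  [152,157): 5 bp
  [157,162): 5 bp
  [162,177): 15 bp
  [177,183): 6 bp
  [183,197): 14 bp
  [197,205): 8 bp
  [205,225): 20 bp
  [225,235): 10 bp
  [235,240): 5 bp
  [240,244): 4 bp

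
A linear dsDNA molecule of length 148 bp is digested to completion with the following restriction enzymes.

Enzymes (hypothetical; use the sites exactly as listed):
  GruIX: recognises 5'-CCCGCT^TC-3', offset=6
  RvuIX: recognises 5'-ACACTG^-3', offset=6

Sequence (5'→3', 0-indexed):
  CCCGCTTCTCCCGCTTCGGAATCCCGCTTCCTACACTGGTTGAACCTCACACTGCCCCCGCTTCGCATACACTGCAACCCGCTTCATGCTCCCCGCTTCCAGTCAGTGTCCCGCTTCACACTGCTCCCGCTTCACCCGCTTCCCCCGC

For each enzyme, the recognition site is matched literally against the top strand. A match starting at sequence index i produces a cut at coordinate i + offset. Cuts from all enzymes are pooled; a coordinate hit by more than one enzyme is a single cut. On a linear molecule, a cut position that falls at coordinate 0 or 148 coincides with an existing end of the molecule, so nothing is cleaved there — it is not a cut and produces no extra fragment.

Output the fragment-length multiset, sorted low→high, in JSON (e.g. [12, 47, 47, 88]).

Per-enzyme occurrences:
  GruIX CCCGCTTC/6: at [0, 9, 22, 56, 77, 91, 109, 125, 134] ⇒ [6, 15, 28, 62, 83, 97, 115, 131, 140]
  RvuIX ACACTG/6: at [32, 48, 68, 117] ⇒ [38, 54, 74, 123]

All cut coordinates (distinct, sorted): [6, 15, 28, 38, 54, 62, 74, 83, 97, 115, 123, 131, 140]

Fragments:
  [0,6): 6 bp
  [6,15): 9 bp
  [15,28): 13 bp
  [28,38): 10 bp
  [38,54): 16 bp
  [54,62): 8 bp
  [62,74): 12 bp
  [74,83): 9 bp
  [83,97): 14 bp
  [97,115): 18 bp
  [115,123): 8 bp
  [123,131): 8 bp
  [131,140): 9 bp
  [140,148): 8 bp

[6,8,8,8,8,9,9,9,10,12,13,14,16,18]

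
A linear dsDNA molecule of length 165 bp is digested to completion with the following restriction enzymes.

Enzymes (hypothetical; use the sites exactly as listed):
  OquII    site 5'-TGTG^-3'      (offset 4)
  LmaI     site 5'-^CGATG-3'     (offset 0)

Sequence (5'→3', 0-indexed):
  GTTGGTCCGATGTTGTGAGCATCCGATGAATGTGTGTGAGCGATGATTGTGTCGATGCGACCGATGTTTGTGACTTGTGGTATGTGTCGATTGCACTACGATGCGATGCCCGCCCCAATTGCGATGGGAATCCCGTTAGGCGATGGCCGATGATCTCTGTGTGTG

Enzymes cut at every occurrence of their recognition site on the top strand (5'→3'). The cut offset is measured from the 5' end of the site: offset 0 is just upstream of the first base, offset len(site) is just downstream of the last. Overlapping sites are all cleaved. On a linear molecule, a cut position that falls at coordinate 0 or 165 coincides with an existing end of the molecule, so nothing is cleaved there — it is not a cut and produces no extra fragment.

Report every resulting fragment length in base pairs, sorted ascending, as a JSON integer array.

Site scan:
  OquII TGTG/4: at [13, 30, 32, 34, 47, 68, 75, 82, 157, 159, 161] ⇒ [17, 34, 36, 38, 51, 72, 79, 86, 161, 163] (position 165 is a terminus of the linear molecule — no cut)
  LmaI CGATG/0: at [7, 23, 40, 52, 61, 98, 103, 121, 140, 147] ⇒ [7, 23, 40, 52, 61, 98, 103, 121, 140, 147]

All cut coordinates (distinct, sorted): [7, 17, 23, 34, 36, 38, 40, 51, 52, 61, 72, 79, 86, 98, 103, 121, 140, 147, 161, 163]

Fragment lengths:
  [0,7): 7 bp
  [7,17): 10 bp
  [17,23): 6 bp
  [23,34): 11 bp
  [34,36): 2 bp
  [36,38): 2 bp
  [38,40): 2 bp
  [40,51): 11 bp
  [51,52): 1 bp
  [52,61): 9 bp
  [61,72): 11 bp
  [72,79): 7 bp
  [79,86): 7 bp
  [86,98): 12 bp
  [98,103): 5 bp
  [103,121): 18 bp
  [121,140): 19 bp
  [140,147): 7 bp
  [147,161): 14 bp
  [161,163): 2 bp
  [163,165): 2 bp

[1,2,2,2,2,2,5,6,7,7,7,7,9,10,11,11,11,12,14,18,19]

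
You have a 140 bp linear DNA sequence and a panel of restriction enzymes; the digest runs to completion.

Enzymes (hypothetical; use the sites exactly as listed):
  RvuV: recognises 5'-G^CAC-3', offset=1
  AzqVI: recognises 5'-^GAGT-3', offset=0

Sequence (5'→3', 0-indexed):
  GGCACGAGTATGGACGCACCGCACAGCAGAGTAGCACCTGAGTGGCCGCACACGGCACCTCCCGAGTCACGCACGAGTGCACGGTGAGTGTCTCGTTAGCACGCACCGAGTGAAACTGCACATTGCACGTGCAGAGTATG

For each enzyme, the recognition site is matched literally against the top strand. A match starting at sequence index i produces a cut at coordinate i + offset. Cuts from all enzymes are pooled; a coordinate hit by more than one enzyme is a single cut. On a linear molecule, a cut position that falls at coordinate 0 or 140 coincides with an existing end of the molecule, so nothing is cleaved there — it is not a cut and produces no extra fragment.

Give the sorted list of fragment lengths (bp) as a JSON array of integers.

[2,3,3,4,4,5,5,5,6,6,7,7,7,7,8,8,8,9,11,11,14]

Site scan:
  RvuV (GCAC, off=1): starts [1, 15, 20, 33, 47, 54, 70, 78, 98, 102, 117, 124] → cuts [2, 16, 21, 34, 48, 55, 71, 79, 99, 103, 118, 125]
  AzqVI (GAGT, off=0): starts [5, 28, 39, 63, 74, 85, 107, 133] → cuts [5, 28, 39, 63, 74, 85, 107, 133]

All cut coordinates (distinct, sorted): [2, 5, 16, 21, 28, 34, 39, 48, 55, 63, 71, 74, 79, 85, 99, 103, 107, 118, 125, 133]

Fragments:
  [0,2): 2 bp
  [2,5): 3 bp
  [5,16): 11 bp
  [16,21): 5 bp
  [21,28): 7 bp
  [28,34): 6 bp
  [34,39): 5 bp
  [39,48): 9 bp
  [48,55): 7 bp
  [55,63): 8 bp
  [63,71): 8 bp
  [71,74): 3 bp
  [74,79): 5 bp
  [79,85): 6 bp
  [85,99): 14 bp
  [99,103): 4 bp
  [103,107): 4 bp
  [107,118): 11 bp
  [118,125): 7 bp
  [125,133): 8 bp
  [133,140): 7 bp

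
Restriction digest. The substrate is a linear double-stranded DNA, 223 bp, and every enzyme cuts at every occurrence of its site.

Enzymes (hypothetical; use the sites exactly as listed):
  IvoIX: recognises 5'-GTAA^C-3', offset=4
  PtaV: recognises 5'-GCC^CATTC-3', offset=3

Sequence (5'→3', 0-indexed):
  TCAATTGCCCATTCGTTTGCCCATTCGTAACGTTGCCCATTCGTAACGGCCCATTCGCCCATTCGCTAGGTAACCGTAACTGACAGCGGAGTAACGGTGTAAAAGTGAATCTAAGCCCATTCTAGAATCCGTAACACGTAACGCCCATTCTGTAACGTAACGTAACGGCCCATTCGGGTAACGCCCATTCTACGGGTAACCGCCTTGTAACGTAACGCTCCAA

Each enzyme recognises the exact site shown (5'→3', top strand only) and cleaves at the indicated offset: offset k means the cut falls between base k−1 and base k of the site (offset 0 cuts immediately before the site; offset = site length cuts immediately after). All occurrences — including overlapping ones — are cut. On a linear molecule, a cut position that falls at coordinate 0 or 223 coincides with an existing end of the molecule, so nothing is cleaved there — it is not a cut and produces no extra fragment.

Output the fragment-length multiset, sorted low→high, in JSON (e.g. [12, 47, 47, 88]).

Per-enzyme occurrences:
  IvoIX (GTAAC, off=4): starts [26, 42, 69, 75, 90, 130, 137, 151, 156, 161, 177, 195, 206, 211] → cuts [30, 46, 73, 79, 94, 134, 141, 155, 160, 165, 181, 199, 210, 215]
  PtaV (GCCCATTC, off=3): starts [6, 18, 34, 48, 56, 114, 142, 167, 182] → cuts [9, 21, 37, 51, 59, 117, 145, 170, 185]

All cut coordinates (distinct, sorted): [9, 21, 30, 37, 46, 51, 59, 73, 79, 94, 117, 134, 141, 145, 155, 160, 165, 170, 181, 185, 199, 210, 215]

Fragment lengths:
  [0,9): 9 bp
  [9,21): 12 bp
  [21,30): 9 bp
  [30,37): 7 bp
  [37,46): 9 bp
  [46,51): 5 bp
  [51,59): 8 bp
  [59,73): 14 bp
  [73,79): 6 bp
  [79,94): 15 bp
  [94,117): 23 bp
  [117,134): 17 bp
  [134,141): 7 bp
  [141,145): 4 bp
  [145,155): 10 bp
  [155,160): 5 bp
  [160,165): 5 bp
  [165,170): 5 bp
  [170,181): 11 bp
  [181,185): 4 bp
  [185,199): 14 bp
  [199,210): 11 bp
  [210,215): 5 bp
  [215,223): 8 bp

[4,4,5,5,5,5,5,6,7,7,8,8,9,9,9,10,11,11,12,14,14,15,17,23]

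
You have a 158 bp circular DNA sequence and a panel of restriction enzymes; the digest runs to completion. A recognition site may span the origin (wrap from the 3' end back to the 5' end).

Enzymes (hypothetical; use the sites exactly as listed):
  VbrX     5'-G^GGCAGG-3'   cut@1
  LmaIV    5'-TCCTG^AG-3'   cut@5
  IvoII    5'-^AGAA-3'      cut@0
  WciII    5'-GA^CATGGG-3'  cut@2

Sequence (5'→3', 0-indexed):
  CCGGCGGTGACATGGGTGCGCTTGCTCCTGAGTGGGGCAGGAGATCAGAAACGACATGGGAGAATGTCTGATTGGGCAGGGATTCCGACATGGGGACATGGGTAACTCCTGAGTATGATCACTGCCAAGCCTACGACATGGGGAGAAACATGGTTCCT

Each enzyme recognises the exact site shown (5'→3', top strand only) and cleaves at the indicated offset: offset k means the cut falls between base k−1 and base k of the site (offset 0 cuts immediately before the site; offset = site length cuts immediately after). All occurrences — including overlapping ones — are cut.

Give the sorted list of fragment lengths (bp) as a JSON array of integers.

Site scan:
  VbrX (GGGCAGG, off=1): starts [34, 73] → cuts [35, 74]
  LmaIV (TCCTGAG, off=5): starts [25, 106] → cuts [30, 111]
  IvoII (AGAA, off=0): starts [46, 60, 143] → cuts [46, 60, 143]
  WciII (GACATGGG, off=2): starts [8, 52, 86, 94, 134] → cuts [10, 54, 88, 96, 136]

All cut coordinates (distinct, sorted): [10, 30, 35, 46, 54, 60, 74, 88, 96, 111, 136, 143]

Fragment lengths:
  10→30: 20 bp
  30→35: 5 bp
  35→46: 11 bp
  46→54: 8 bp
  54→60: 6 bp
  60→74: 14 bp
  74→88: 14 bp
  88→96: 8 bp
  96→111: 15 bp
  111→136: 25 bp
  136→143: 7 bp
  143→10 (wrap): 158-143+10 = 25 bp

[5,6,7,8,8,11,14,14,15,20,25,25]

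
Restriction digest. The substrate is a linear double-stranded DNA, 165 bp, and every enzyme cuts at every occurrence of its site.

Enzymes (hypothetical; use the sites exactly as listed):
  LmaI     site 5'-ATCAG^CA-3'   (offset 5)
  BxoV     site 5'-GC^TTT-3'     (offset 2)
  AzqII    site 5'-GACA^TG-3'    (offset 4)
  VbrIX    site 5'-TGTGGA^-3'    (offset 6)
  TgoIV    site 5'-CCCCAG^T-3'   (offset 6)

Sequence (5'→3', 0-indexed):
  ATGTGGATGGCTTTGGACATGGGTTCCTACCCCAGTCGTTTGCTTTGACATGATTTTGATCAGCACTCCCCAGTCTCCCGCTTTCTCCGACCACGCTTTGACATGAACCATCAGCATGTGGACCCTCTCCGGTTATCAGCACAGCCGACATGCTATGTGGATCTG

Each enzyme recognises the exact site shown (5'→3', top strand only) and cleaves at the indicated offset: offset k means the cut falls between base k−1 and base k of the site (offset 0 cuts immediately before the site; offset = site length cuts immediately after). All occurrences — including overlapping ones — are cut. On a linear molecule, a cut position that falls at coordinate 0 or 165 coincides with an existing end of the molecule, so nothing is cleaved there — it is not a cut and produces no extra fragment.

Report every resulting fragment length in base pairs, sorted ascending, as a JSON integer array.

[4,4,7,7,7,8,8,8,8,10,11,11,11,13,15,16,17]

Per-enzyme occurrences:
  LmaI (ATCAGCA, off=5): starts [58, 109, 134] → cuts [63, 114, 139]
  BxoV (GCTTT, off=2): starts [9, 41, 79, 94] → cuts [11, 43, 81, 96]
  AzqII (GACATG, off=4): starts [15, 46, 99, 146] → cuts [19, 50, 103, 150]
  VbrIX (TGTGGA, off=6): starts [1, 116, 155] → cuts [7, 122, 161]
  TgoIV (CCCCAGT, off=6): starts [29, 67] → cuts [35, 73]

Pooled cuts: [7, 11, 19, 35, 43, 50, 63, 73, 81, 96, 103, 114, 122, 139, 150, 161]

Fragment lengths:
  [0,7): 7 bp
  [7,11): 4 bp
  [11,19): 8 bp
  [19,35): 16 bp
  [35,43): 8 bp
  [43,50): 7 bp
  [50,63): 13 bp
  [63,73): 10 bp
  [73,81): 8 bp
  [81,96): 15 bp
  [96,103): 7 bp
  [103,114): 11 bp
  [114,122): 8 bp
  [122,139): 17 bp
  [139,150): 11 bp
  [150,161): 11 bp
  [161,165): 4 bp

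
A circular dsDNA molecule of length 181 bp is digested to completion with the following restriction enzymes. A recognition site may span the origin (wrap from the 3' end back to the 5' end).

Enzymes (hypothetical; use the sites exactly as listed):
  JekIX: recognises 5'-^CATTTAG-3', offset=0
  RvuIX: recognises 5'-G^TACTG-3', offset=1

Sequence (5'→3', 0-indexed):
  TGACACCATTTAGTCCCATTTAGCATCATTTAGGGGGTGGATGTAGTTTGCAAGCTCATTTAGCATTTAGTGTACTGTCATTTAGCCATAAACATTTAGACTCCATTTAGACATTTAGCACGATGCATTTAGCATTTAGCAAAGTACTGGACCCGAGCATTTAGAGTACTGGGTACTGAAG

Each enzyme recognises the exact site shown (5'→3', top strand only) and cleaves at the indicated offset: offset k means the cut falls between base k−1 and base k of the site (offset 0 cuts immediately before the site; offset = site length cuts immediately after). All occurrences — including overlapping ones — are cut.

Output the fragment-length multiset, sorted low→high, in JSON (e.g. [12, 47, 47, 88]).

[6,7,7,7,8,9,9,10,10,11,12,13,14,14,14,30]

Site scan:
  JekIX CATTTAG/0: at [6, 16, 26, 56, 63, 78, 92, 103, 111, 125, 132, 157] ⇒ [6, 16, 26, 56, 63, 78, 92, 103, 111, 125, 132, 157]
  RvuIX GTACTG/1: at [71, 143, 165, 172] ⇒ [72, 144, 166, 173]

Pooled cuts: [6, 16, 26, 56, 63, 72, 78, 92, 103, 111, 125, 132, 144, 157, 166, 173]

Fragments:
  6→16: 10 bp
  16→26: 10 bp
  26→56: 30 bp
  56→63: 7 bp
  63→72: 9 bp
  72→78: 6 bp
  78→92: 14 bp
  92→103: 11 bp
  103→111: 8 bp
  111→125: 14 bp
  125→132: 7 bp
  132→144: 12 bp
  144→157: 13 bp
  157→166: 9 bp
  166→173: 7 bp
  173→6 (wrap): 181-173+6 = 14 bp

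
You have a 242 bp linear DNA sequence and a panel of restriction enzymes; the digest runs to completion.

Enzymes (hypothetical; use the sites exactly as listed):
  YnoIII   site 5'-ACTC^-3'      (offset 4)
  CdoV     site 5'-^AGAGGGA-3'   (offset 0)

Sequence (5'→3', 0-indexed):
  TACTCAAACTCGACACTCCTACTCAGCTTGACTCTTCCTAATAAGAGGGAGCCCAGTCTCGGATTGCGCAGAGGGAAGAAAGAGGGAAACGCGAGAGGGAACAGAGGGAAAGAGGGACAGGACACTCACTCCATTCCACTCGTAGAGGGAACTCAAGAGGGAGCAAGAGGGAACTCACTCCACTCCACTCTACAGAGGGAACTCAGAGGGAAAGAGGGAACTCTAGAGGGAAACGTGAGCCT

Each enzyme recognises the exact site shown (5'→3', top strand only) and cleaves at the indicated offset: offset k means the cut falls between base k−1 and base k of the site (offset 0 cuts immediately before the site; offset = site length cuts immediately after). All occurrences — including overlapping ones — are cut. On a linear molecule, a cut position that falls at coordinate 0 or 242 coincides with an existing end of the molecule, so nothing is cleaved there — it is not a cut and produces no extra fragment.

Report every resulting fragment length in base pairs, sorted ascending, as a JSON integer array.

[1,1,2,3,4,4,5,5,5,6,6,7,8,8,9,9,10,10,10,11,11,11,11,11,13,17,18,26]

Site scan:
  YnoIII (ACTC, off=4): starts [1, 7, 14, 20, 30, 123, 127, 137, 150, 172, 176, 181, 186, 200, 219] → cuts [5, 11, 18, 24, 34, 127, 131, 141, 154, 176, 180, 185, 190, 204, 223]
  CdoV (AGAGGGA, off=0): starts [43, 69, 80, 93, 102, 110, 143, 155, 165, 193, 204, 212, 224] → cuts [43, 69, 80, 93, 102, 110, 143, 155, 165, 193, 204, 212, 224]

Pooled cuts: [5, 11, 18, 24, 34, 43, 69, 80, 93, 102, 110, 127, 131, 141, 143, 154, 155, 165, 176, 180, 185, 190, 193, 204, 212, 223, 224]

Fragments:
  [0,5): 5 bp
  [5,11): 6 bp
  [11,18): 7 bp
  [18,24): 6 bp
  [24,34): 10 bp
  [34,43): 9 bp
  [43,69): 26 bp
  [69,80): 11 bp
  [80,93): 13 bp
  [93,102): 9 bp
  [102,110): 8 bp
  [110,127): 17 bp
  [127,131): 4 bp
  [131,141): 10 bp
  [141,143): 2 bp
  [143,154): 11 bp
  [154,155): 1 bp
  [155,165): 10 bp
  [165,176): 11 bp
  [176,180): 4 bp
  [180,185): 5 bp
  [185,190): 5 bp
  [190,193): 3 bp
  [193,204): 11 bp
  [204,212): 8 bp
  [212,223): 11 bp
  [223,224): 1 bp
  [224,242): 18 bp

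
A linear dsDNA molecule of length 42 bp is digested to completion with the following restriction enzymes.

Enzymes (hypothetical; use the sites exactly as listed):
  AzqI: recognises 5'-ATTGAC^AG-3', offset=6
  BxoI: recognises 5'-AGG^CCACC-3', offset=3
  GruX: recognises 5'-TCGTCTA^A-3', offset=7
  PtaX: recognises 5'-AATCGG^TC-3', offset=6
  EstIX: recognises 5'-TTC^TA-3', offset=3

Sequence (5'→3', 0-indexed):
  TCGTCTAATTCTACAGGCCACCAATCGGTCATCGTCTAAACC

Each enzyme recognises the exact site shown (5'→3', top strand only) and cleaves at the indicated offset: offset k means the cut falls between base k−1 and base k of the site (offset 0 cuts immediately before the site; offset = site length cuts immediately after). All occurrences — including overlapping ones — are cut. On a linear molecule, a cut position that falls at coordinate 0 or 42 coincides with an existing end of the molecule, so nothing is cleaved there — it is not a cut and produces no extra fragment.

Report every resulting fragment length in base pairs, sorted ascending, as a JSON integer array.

Per-enzyme occurrences:
  AzqI (ATTGACAG, off=6): no sites
  BxoI (AGGCCACC, off=3): starts [14] → cuts [17]
  GruX (TCGTCTAA, off=7): starts [0, 31] → cuts [7, 38]
  PtaX (AATCGGTC, off=6): starts [22] → cuts [28]
  EstIX (TTCTA, off=3): starts [8] → cuts [11]

Pooled cuts: [7, 11, 17, 28, 38]

Fragments:
  [0,7): 7 bp
  [7,11): 4 bp
  [11,17): 6 bp
  [17,28): 11 bp
  [28,38): 10 bp
  [38,42): 4 bp

[4,4,6,7,10,11]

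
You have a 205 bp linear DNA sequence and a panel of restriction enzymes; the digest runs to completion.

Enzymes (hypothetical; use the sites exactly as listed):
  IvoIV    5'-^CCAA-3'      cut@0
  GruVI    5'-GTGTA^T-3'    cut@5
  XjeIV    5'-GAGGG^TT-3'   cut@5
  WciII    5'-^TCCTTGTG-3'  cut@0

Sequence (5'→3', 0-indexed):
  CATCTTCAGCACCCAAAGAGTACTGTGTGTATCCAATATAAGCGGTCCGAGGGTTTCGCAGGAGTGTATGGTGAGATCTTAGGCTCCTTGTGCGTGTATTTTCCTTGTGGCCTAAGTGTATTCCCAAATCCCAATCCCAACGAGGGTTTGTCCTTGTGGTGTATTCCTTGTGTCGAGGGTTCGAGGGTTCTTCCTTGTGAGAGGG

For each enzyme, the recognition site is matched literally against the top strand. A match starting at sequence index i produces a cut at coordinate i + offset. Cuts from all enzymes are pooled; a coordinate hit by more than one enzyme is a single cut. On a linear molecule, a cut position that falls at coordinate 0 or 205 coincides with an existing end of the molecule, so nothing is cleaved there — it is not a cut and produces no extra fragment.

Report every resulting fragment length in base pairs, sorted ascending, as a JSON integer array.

Site scan:
  IvoIV (CCAA, off=0): starts [12, 32, 123, 130, 136] → cuts [12, 32, 123, 130, 136]
  GruVI (GTGTAT, off=5): starts [26, 63, 93, 115, 158] → cuts [31, 68, 98, 120, 163]
  XjeIV (GAGGGTT, off=5): starts [48, 141, 174, 182] → cuts [53, 146, 179, 187]
  WciII (TCCTTGTG, off=0): starts [84, 101, 150, 164, 191] → cuts [84, 101, 150, 164, 191]

All cut coordinates (distinct, sorted): [12, 31, 32, 53, 68, 84, 98, 101, 120, 123, 130, 136, 146, 150, 163, 164, 179, 187, 191]

Fragments:
  [0,12): 12 bp
  [12,31): 19 bp
  [31,32): 1 bp
  [32,53): 21 bp
  [53,68): 15 bp
  [68,84): 16 bp
  [84,98): 14 bp
  [98,101): 3 bp
  [101,120): 19 bp
  [120,123): 3 bp
  [123,130): 7 bp
  [130,136): 6 bp
  [136,146): 10 bp
  [146,150): 4 bp
  [150,163): 13 bp
  [163,164): 1 bp
  [164,179): 15 bp
  [179,187): 8 bp
  [187,191): 4 bp
  [191,205): 14 bp

[1,1,3,3,4,4,6,7,8,10,12,13,14,14,15,15,16,19,19,21]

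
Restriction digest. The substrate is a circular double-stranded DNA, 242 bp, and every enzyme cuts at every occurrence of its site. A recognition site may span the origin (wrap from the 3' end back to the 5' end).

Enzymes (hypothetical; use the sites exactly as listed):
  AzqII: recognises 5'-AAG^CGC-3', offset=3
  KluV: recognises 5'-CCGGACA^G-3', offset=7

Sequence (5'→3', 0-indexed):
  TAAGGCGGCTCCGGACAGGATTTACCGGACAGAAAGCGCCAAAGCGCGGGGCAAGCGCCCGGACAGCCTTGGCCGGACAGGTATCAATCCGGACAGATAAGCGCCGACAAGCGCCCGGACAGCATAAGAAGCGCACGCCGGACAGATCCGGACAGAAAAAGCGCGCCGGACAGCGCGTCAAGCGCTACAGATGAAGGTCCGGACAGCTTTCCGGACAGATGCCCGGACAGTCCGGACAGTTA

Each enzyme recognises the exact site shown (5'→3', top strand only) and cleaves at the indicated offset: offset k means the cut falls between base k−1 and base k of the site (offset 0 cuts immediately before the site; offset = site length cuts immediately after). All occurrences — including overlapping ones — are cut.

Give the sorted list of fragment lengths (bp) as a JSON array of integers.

Scan for sites:
  AzqII (AAGCGC, off=3): starts [33, 41, 52, 98, 108, 128, 158, 179] → cuts [36, 44, 55, 101, 111, 131, 161, 182]
  KluV (CCGGACAG, off=7): starts [10, 24, 58, 72, 88, 114, 137, 147, 165, 198, 210, 222, 231] → cuts [17, 31, 65, 79, 95, 121, 144, 154, 172, 205, 217, 229, 238]

All cut coordinates (distinct, sorted): [17, 31, 36, 44, 55, 65, 79, 95, 101, 111, 121, 131, 144, 154, 161, 172, 182, 205, 217, 229, 238]

Fragments:
  17→31: 14 bp
  31→36: 5 bp
  36→44: 8 bp
  44→55: 11 bp
  55→65: 10 bp
  65→79: 14 bp
  79→95: 16 bp
  95→101: 6 bp
  101→111: 10 bp
  111→121: 10 bp
  121→131: 10 bp
  131→144: 13 bp
  144→154: 10 bp
  154→161: 7 bp
  161→172: 11 bp
  172→182: 10 bp
  182→205: 23 bp
  205→217: 12 bp
  217→229: 12 bp
  229→238: 9 bp
  238→17 (wrap): 242-238+17 = 21 bp

[5,6,7,8,9,10,10,10,10,10,10,11,11,12,12,13,14,14,16,21,23]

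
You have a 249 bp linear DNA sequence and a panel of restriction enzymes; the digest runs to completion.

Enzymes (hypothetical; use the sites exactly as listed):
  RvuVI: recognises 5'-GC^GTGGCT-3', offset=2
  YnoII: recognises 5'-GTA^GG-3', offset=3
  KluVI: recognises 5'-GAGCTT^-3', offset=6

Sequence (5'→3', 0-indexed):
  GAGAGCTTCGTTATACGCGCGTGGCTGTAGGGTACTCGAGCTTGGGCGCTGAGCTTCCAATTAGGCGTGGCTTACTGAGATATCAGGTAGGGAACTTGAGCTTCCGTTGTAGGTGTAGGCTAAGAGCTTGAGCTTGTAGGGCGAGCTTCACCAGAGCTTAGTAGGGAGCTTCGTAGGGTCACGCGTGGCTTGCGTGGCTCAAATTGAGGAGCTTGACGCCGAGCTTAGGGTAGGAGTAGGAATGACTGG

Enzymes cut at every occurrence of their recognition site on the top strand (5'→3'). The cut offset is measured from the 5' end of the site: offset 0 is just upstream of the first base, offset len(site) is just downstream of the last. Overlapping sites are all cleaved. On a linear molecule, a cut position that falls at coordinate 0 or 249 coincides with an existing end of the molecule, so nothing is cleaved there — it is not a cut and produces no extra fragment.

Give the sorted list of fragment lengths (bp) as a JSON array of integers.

Per-enzyme occurrences:
  RvuVI GCGTGGCT/2: at [18, 64, 182, 191] ⇒ [20, 66, 184, 193]
  YnoII GTAGG/3: at [26, 86, 108, 114, 135, 160, 172, 229, 235] ⇒ [29, 89, 111, 117, 138, 163, 175, 232, 238]
  KluVI GAGCTT/6: at [2, 37, 50, 97, 123, 129, 142, 153, 165, 208, 220] ⇒ [8, 43, 56, 103, 129, 135, 148, 159, 171, 214, 226]

All cut coordinates (distinct, sorted): [8, 20, 29, 43, 56, 66, 89, 103, 111, 117, 129, 135, 138, 148, 159, 163, 171, 175, 184, 193, 214, 226, 232, 238]

Fragment lengths:
  [0,8): 8 bp
  [8,20): 12 bp
  [20,29): 9 bp
  [29,43): 14 bp
  [43,56): 13 bp
  [56,66): 10 bp
  [66,89): 23 bp
  [89,103): 14 bp
  [103,111): 8 bp
  [111,117): 6 bp
  [117,129): 12 bp
  [129,135): 6 bp
  [135,138): 3 bp
  [138,148): 10 bp
  [148,159): 11 bp
  [159,163): 4 bp
  [163,171): 8 bp
  [171,175): 4 bp
  [175,184): 9 bp
  [184,193): 9 bp
  [193,214): 21 bp
  [214,226): 12 bp
  [226,232): 6 bp
  [232,238): 6 bp
  [238,249): 11 bp

[3,4,4,6,6,6,6,8,8,8,9,9,9,10,10,11,11,12,12,12,13,14,14,21,23]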